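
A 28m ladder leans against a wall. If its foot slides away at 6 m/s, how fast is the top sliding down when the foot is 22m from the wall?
22√3/5 ≈ 7.621 m/s

x² + y² = 28²
2x·dx/dt + 2y·dy/dt = 0
dy/dt = -x/y · dx/dt = -22/(10√3) · 6 = -22√3/5 m/s
The top is descending at 22√3/5 ≈ 7.621 m/s.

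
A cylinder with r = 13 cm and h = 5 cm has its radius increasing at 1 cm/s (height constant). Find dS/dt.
62π cm²/s

S = 2πrh + 2πr² (lateral + bases)
dS/dt = (2πh + 4πr)·dr/dt = (2π·5 + 4π·13)·1
= 62π cm²/s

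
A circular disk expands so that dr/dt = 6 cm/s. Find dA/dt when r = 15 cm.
180π cm²/s

A = πr²
dA/dt = 2πr · dr/dt = 2π(15)(6) = 180π cm²/s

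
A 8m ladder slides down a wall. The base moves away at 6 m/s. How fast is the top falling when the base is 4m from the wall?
2√3 ≈ 3.464 m/s

x² + y² = 8²
2x·dx/dt + 2y·dy/dt = 0
dy/dt = -x/y · dx/dt = -4/(4√3) · 6 = -2√3 m/s
The top is descending at 2√3 ≈ 3.464 m/s.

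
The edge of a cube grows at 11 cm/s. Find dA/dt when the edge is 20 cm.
2640 cm²/s

A = 6s²
dA/dt = 12s · ds/dt = 12·20·11 = 2640 cm²/s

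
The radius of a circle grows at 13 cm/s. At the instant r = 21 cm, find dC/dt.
26π cm/s

C = 2πr
dC/dt = 2π · dr/dt = 2π · 13 = 26π cm/s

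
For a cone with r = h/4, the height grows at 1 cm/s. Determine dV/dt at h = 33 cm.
1089π/16 cm³/s

V = (1/3)π(h/4)²h = πh³/48
dV/dt = πh²/16 · 1
At h = 33: dV/dt = 1089π/16 cm³/s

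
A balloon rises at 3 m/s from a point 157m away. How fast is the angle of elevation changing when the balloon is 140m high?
0.010644 rad/s

tan(θ) = y/157
sec²(θ) · dθ/dt = (1/157) · dy/dt
dθ/dt = cos²(θ)/157 · 3 = 157/(157² + 140²) · 3
dθ/dt = 0.010644 rad/s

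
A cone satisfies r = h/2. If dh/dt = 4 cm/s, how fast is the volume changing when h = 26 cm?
676π cm³/s

V = (1/3)π(h/2)²h = πh³/12
dV/dt = πh²/4 · 4
At h = 26: dV/dt = 676π cm³/s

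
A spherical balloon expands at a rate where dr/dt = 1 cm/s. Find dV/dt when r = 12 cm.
576π cm³/s

V = (4/3)πr³
dV/dt = dV/dr · dr/dt = 4πr² · 1
At r = 12: dV/dt = 576π cm³/s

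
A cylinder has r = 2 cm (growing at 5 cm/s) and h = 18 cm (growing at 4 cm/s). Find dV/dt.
376π cm³/s

V = πr²h
dV/dt = 2πrh·dr/dt + πr²·dh/dt
= 2π(2)(18)(5) + π(2)²(4)
= 376π cm³/s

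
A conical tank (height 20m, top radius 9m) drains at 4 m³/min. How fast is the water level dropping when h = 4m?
100/(81π) ≈ 0.393 m/min

r/h = 9/20, so r = (9/20)h
V = (1/3)πr²h = (1/3)π((9/20)h)²h = (27/400)πh³
dV/dh = (81/400)πh²
dh/dt = (dV/dt)/(dV/dh) = -4/((81/400)π·4²) = -100/(81π) m/min
The level is dropping at 100/(81π) ≈ 0.393 m/min.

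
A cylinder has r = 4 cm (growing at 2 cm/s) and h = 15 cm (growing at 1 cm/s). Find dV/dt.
256π cm³/s

V = πr²h
dV/dt = 2πrh·dr/dt + πr²·dh/dt
= 2π(4)(15)(2) + π(4)²(1)
= 256π cm³/s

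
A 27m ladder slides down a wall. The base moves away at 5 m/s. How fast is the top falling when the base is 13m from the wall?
13√35/28 ≈ 2.747 m/s

x² + y² = 27²
2x·dx/dt + 2y·dy/dt = 0
dy/dt = -x/y · dx/dt = -13/(4√35) · 5 = -13√35/28 m/s
The top is descending at 13√35/28 ≈ 2.747 m/s.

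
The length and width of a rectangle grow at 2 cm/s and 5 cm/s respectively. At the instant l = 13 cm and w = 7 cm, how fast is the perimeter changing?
14 cm/s

P = 2(l + w)
dP/dt = 2(dl/dt + dw/dt) = 2(2 + 5) = 14 cm/s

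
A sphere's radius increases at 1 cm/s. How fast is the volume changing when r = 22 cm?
1936π cm³/s

V = (4/3)πr³
dV/dt = dV/dr · dr/dt = 4πr² · 1
At r = 22: dV/dt = 1936π cm³/s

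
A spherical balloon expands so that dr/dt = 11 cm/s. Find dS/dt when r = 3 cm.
264π cm²/s

S = 4πr²
dS/dt = dS/dr · dr/dt = 8πr · 11
At r = 3: dS/dt = 264π cm²/s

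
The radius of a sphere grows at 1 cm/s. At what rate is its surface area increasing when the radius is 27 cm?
216π cm²/s

S = 4πr²
dS/dt = dS/dr · dr/dt = 8πr · 1
At r = 27: dS/dt = 216π cm²/s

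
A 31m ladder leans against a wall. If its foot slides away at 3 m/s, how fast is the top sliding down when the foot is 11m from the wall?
11√210/140 ≈ 1.139 m/s

x² + y² = 31²
2x·dx/dt + 2y·dy/dt = 0
dy/dt = -x/y · dx/dt = -11/(2√210) · 3 = -11√210/140 m/s
The top is descending at 11√210/140 ≈ 1.139 m/s.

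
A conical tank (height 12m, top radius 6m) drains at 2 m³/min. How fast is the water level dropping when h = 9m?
8/(81π) ≈ 0.03144 m/min

r/h = 6/12, so r = (1/2)h
V = (1/3)πr²h = (1/3)π((1/2)h)²h = (1/12)πh³
dV/dh = (1/4)πh²
dh/dt = (dV/dt)/(dV/dh) = -2/((1/4)π·9²) = -8/(81π) m/min
The level is dropping at 8/(81π) ≈ 0.03144 m/min.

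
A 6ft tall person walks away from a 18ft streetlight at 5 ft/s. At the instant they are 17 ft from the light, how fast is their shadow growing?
5/2 ft/s

By similar triangles: 18/(x+s) = 6/s
Solving: s = 6x/12
ds/dt = 6/12 · dx/dt = 1/2 · 5 = 5/2 ft/s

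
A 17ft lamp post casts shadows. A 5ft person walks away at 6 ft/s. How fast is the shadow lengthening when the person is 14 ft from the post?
5/2 ft/s

By similar triangles: 17/(x+s) = 5/s
Solving: s = 5x/12
ds/dt = 5/12 · dx/dt = 5/12 · 6 = 5/2 ft/s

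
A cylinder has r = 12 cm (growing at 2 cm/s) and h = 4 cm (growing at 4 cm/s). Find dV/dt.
768π cm³/s

V = πr²h
dV/dt = 2πrh·dr/dt + πr²·dh/dt
= 2π(12)(4)(2) + π(12)²(4)
= 768π cm³/s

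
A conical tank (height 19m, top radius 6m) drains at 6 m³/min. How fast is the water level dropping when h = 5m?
361/(150π) ≈ 0.7661 m/min

r/h = 6/19, so r = (6/19)h
V = (1/3)πr²h = (1/3)π((6/19)h)²h = (12/361)πh³
dV/dh = (36/361)πh²
dh/dt = (dV/dt)/(dV/dh) = -6/((36/361)π·5²) = -361/(150π) m/min
The level is dropping at 361/(150π) ≈ 0.7661 m/min.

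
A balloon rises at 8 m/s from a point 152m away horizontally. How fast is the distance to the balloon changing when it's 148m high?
296√2813/2813 ≈ 5.581 m/s

z² = 152² + y²
z = √(152² + 148²) = 4√2813
dz/dt = y/z · dy/dt = 148/(4√2813) · 8 = 296√2813/2813 ≈ 5.581 m/s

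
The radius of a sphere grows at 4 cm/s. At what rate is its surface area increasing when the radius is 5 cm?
160π cm²/s

S = 4πr²
dS/dt = dS/dr · dr/dt = 8πr · 4
At r = 5: dS/dt = 160π cm²/s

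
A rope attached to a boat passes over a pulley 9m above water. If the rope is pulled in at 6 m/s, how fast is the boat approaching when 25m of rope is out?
75√34/68 ≈ 6.431 m/s

rope² = x² + 9²
x = √(25² - 9²) = 4√34
dx/dt = (rope/x) · d(rope)/dt = (25/(4√34)) · (-6) = -75√34/68 m/s
The boat approaches at 75√34/68 ≈ 6.431 m/s.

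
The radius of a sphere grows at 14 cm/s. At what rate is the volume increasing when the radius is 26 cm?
37856π cm³/s

V = (4/3)πr³
dV/dt = dV/dr · dr/dt = 4πr² · 14
At r = 26: dV/dt = 37856π cm³/s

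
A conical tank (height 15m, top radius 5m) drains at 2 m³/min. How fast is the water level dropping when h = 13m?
18/(169π) ≈ 0.0339 m/min

r/h = 5/15, so r = (1/3)h
V = (1/3)πr²h = (1/3)π((1/3)h)²h = (1/27)πh³
dV/dh = (1/9)πh²
dh/dt = (dV/dt)/(dV/dh) = -2/((1/9)π·13²) = -18/(169π) m/min
The level is dropping at 18/(169π) ≈ 0.0339 m/min.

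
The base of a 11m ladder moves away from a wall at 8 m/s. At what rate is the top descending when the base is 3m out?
6√7/7 ≈ 2.268 m/s

x² + y² = 11²
2x·dx/dt + 2y·dy/dt = 0
dy/dt = -x/y · dx/dt = -3/(4√7) · 8 = -6√7/7 m/s
The top is descending at 6√7/7 ≈ 2.268 m/s.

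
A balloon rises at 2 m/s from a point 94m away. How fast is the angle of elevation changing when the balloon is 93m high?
0.010752 rad/s

tan(θ) = y/94
sec²(θ) · dθ/dt = (1/94) · dy/dt
dθ/dt = cos²(θ)/94 · 2 = 94/(94² + 93²) · 2
dθ/dt = 0.010752 rad/s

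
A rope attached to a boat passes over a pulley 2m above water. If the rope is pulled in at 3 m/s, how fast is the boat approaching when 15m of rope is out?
45√221/221 ≈ 3.027 m/s

rope² = x² + 2²
x = √(15² - 2²) = √221
dx/dt = (rope/x) · d(rope)/dt = (15/√221) · (-3) = -45√221/221 m/s
The boat approaches at 45√221/221 ≈ 3.027 m/s.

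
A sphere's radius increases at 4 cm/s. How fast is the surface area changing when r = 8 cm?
256π cm²/s

S = 4πr²
dS/dt = dS/dr · dr/dt = 8πr · 4
At r = 8: dS/dt = 256π cm²/s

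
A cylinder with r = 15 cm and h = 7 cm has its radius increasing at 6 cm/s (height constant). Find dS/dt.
444π cm²/s

S = 2πrh + 2πr² (lateral + bases)
dS/dt = (2πh + 4πr)·dr/dt = (2π·7 + 4π·15)·6
= 444π cm²/s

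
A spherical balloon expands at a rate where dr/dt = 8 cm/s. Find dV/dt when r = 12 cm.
4608π cm³/s

V = (4/3)πr³
dV/dt = dV/dr · dr/dt = 4πr² · 8
At r = 12: dV/dt = 4608π cm³/s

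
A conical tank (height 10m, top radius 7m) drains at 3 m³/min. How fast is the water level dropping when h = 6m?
25/(147π) ≈ 0.05413 m/min

r/h = 7/10, so r = (7/10)h
V = (1/3)πr²h = (1/3)π((7/10)h)²h = (49/300)πh³
dV/dh = (49/100)πh²
dh/dt = (dV/dt)/(dV/dh) = -3/((49/100)π·6²) = -25/(147π) m/min
The level is dropping at 25/(147π) ≈ 0.05413 m/min.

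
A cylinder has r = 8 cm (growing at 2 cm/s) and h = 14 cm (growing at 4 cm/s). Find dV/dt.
704π cm³/s

V = πr²h
dV/dt = 2πrh·dr/dt + πr²·dh/dt
= 2π(8)(14)(2) + π(8)²(4)
= 704π cm³/s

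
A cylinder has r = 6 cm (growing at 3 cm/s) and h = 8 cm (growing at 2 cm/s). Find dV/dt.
360π cm³/s

V = πr²h
dV/dt = 2πrh·dr/dt + πr²·dh/dt
= 2π(6)(8)(3) + π(6)²(2)
= 360π cm³/s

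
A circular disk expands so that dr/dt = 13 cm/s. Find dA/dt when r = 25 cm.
650π cm²/s

A = πr²
dA/dt = 2πr · dr/dt = 2π(25)(13) = 650π cm²/s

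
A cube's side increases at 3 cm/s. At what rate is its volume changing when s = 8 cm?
576 cm³/s

V = s³
dV/dt = 3s² · ds/dt = 3·8²·3 = 576 cm³/s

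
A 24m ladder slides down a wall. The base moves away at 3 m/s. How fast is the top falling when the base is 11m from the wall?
33√455/455 ≈ 1.547 m/s

x² + y² = 24²
2x·dx/dt + 2y·dy/dt = 0
dy/dt = -x/y · dx/dt = -11/√455 · 3 = -33√455/455 m/s
The top is descending at 33√455/455 ≈ 1.547 m/s.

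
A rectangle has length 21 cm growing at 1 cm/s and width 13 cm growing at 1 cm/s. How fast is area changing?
34 cm²/s

A = lw
dA/dt = w·dl/dt + l·dw/dt = 13·1 + 21·1 = 34 cm²/s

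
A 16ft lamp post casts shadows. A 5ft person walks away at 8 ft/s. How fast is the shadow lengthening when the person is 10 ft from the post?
40/11 ft/s

By similar triangles: 16/(x+s) = 5/s
Solving: s = 5x/11
ds/dt = 5/11 · dx/dt = 5/11 · 8 = 40/11 ft/s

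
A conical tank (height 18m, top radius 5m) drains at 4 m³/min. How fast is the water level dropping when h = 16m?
81/(400π) ≈ 0.06446 m/min

r/h = 5/18, so r = (5/18)h
V = (1/3)πr²h = (1/3)π((5/18)h)²h = (25/972)πh³
dV/dh = (25/324)πh²
dh/dt = (dV/dt)/(dV/dh) = -4/((25/324)π·16²) = -81/(400π) m/min
The level is dropping at 81/(400π) ≈ 0.06446 m/min.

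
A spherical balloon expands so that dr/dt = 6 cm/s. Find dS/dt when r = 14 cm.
672π cm²/s

S = 4πr²
dS/dt = dS/dr · dr/dt = 8πr · 6
At r = 14: dS/dt = 672π cm²/s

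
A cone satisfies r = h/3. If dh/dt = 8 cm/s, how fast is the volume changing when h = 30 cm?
800π cm³/s

V = (1/3)π(h/3)²h = πh³/27
dV/dt = πh²/9 · 8
At h = 30: dV/dt = 800π cm³/s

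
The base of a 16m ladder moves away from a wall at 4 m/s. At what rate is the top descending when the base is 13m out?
52√87/87 ≈ 5.575 m/s

x² + y² = 16²
2x·dx/dt + 2y·dy/dt = 0
dy/dt = -x/y · dx/dt = -13/√87 · 4 = -52√87/87 m/s
The top is descending at 52√87/87 ≈ 5.575 m/s.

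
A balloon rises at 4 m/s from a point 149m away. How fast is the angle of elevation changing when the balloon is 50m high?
0.024129 rad/s

tan(θ) = y/149
sec²(θ) · dθ/dt = (1/149) · dy/dt
dθ/dt = cos²(θ)/149 · 4 = 149/(149² + 50²) · 4
dθ/dt = 0.024129 rad/s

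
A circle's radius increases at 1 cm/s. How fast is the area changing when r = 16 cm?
32π cm²/s

A = πr²
dA/dt = 2πr · dr/dt = 2π(16)(1) = 32π cm²/s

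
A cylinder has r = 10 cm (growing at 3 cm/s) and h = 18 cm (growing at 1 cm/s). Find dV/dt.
1180π cm³/s

V = πr²h
dV/dt = 2πrh·dr/dt + πr²·dh/dt
= 2π(10)(18)(3) + π(10)²(1)
= 1180π cm³/s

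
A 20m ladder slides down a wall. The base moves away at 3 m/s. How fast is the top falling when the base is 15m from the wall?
9√7/7 ≈ 3.402 m/s

x² + y² = 20²
2x·dx/dt + 2y·dy/dt = 0
dy/dt = -x/y · dx/dt = -15/(5√7) · 3 = -9√7/7 m/s
The top is descending at 9√7/7 ≈ 3.402 m/s.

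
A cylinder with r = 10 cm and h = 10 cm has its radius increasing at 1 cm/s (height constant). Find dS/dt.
60π cm²/s

S = 2πrh + 2πr² (lateral + bases)
dS/dt = (2πh + 4πr)·dr/dt = (2π·10 + 4π·10)·1
= 60π cm²/s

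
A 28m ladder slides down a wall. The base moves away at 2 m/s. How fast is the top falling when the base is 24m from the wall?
12√13/13 ≈ 3.328 m/s

x² + y² = 28²
2x·dx/dt + 2y·dy/dt = 0
dy/dt = -x/y · dx/dt = -24/(4√13) · 2 = -12√13/13 m/s
The top is descending at 12√13/13 ≈ 3.328 m/s.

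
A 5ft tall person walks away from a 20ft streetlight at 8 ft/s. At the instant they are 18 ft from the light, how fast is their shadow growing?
8/3 ft/s

By similar triangles: 20/(x+s) = 5/s
Solving: s = 5x/15
ds/dt = 5/15 · dx/dt = 1/3 · 8 = 8/3 ft/s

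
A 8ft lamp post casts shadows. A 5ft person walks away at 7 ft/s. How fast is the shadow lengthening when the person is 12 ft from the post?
35/3 ft/s

By similar triangles: 8/(x+s) = 5/s
Solving: s = 5x/3
ds/dt = 5/3 · dx/dt = 5/3 · 7 = 35/3 ft/s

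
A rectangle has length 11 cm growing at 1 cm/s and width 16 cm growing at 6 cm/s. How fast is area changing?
82 cm²/s

A = lw
dA/dt = w·dl/dt + l·dw/dt = 16·1 + 11·6 = 82 cm²/s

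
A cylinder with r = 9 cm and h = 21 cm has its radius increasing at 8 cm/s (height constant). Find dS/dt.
624π cm²/s

S = 2πrh + 2πr² (lateral + bases)
dS/dt = (2πh + 4πr)·dr/dt = (2π·21 + 4π·9)·8
= 624π cm²/s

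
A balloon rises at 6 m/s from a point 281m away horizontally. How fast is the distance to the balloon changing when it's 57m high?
171√82210/41105 ≈ 1.193 m/s

z² = 281² + y²
z = √(281² + 57²) = √82210
dz/dt = y/z · dy/dt = 57/√82210 · 6 = 171√82210/41105 ≈ 1.193 m/s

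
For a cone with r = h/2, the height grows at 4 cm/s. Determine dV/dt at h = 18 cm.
324π cm³/s

V = (1/3)π(h/2)²h = πh³/12
dV/dt = πh²/4 · 4
At h = 18: dV/dt = 324π cm³/s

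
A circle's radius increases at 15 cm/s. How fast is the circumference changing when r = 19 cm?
30π cm/s

C = 2πr
dC/dt = 2π · dr/dt = 2π · 15 = 30π cm/s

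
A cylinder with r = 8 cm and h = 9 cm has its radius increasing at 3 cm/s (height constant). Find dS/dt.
150π cm²/s

S = 2πrh + 2πr² (lateral + bases)
dS/dt = (2πh + 4πr)·dr/dt = (2π·9 + 4π·8)·3
= 150π cm²/s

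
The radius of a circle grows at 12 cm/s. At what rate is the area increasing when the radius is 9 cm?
216π cm²/s

A = πr²
dA/dt = 2πr · dr/dt = 2π(9)(12) = 216π cm²/s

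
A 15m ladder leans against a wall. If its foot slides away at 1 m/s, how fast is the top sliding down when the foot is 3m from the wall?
√6/12 ≈ 0.2041 m/s

x² + y² = 15²
2x·dx/dt + 2y·dy/dt = 0
dy/dt = -x/y · dx/dt = -3/(6√6) · 1 = -√6/12 m/s
The top is descending at √6/12 ≈ 0.2041 m/s.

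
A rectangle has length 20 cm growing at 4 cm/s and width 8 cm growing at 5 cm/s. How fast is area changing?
132 cm²/s

A = lw
dA/dt = w·dl/dt + l·dw/dt = 8·4 + 20·5 = 132 cm²/s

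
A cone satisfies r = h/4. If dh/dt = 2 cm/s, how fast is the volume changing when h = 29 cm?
841π/8 cm³/s

V = (1/3)π(h/4)²h = πh³/48
dV/dt = πh²/16 · 2
At h = 29: dV/dt = 841π/8 cm³/s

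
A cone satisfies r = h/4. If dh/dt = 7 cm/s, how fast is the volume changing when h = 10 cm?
175π/4 cm³/s

V = (1/3)π(h/4)²h = πh³/48
dV/dt = πh²/16 · 7
At h = 10: dV/dt = 175π/4 cm³/s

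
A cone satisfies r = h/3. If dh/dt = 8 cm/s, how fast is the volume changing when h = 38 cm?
11552π/9 cm³/s

V = (1/3)π(h/3)²h = πh³/27
dV/dt = πh²/9 · 8
At h = 38: dV/dt = 11552π/9 cm³/s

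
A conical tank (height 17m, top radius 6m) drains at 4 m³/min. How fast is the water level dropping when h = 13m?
289/(1521π) ≈ 0.06048 m/min

r/h = 6/17, so r = (6/17)h
V = (1/3)πr²h = (1/3)π((6/17)h)²h = (12/289)πh³
dV/dh = (36/289)πh²
dh/dt = (dV/dt)/(dV/dh) = -4/((36/289)π·13²) = -289/(1521π) m/min
The level is dropping at 289/(1521π) ≈ 0.06048 m/min.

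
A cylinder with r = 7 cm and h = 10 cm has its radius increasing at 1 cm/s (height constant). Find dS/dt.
48π cm²/s

S = 2πrh + 2πr² (lateral + bases)
dS/dt = (2πh + 4πr)·dr/dt = (2π·10 + 4π·7)·1
= 48π cm²/s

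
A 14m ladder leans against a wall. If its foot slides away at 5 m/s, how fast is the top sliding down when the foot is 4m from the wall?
2√5/3 ≈ 1.491 m/s

x² + y² = 14²
2x·dx/dt + 2y·dy/dt = 0
dy/dt = -x/y · dx/dt = -4/(6√5) · 5 = -2√5/3 m/s
The top is descending at 2√5/3 ≈ 1.491 m/s.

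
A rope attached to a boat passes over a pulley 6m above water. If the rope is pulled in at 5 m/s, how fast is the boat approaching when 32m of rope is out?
80√247/247 ≈ 5.09 m/s

rope² = x² + 6²
x = √(32² - 6²) = 2√247
dx/dt = (rope/x) · d(rope)/dt = (32/(2√247)) · (-5) = -80√247/247 m/s
The boat approaches at 80√247/247 ≈ 5.09 m/s.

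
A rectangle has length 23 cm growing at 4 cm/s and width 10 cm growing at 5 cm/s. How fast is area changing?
155 cm²/s

A = lw
dA/dt = w·dl/dt + l·dw/dt = 10·4 + 23·5 = 155 cm²/s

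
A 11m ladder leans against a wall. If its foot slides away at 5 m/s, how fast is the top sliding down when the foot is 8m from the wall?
40√57/57 ≈ 5.298 m/s

x² + y² = 11²
2x·dx/dt + 2y·dy/dt = 0
dy/dt = -x/y · dx/dt = -8/√57 · 5 = -40√57/57 m/s
The top is descending at 40√57/57 ≈ 5.298 m/s.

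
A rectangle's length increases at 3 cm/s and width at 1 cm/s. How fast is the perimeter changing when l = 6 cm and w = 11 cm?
8 cm/s

P = 2(l + w)
dP/dt = 2(dl/dt + dw/dt) = 2(3 + 1) = 8 cm/s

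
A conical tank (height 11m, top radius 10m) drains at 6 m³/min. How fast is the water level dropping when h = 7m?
363/(2450π) ≈ 0.04716 m/min

r/h = 10/11, so r = (10/11)h
V = (1/3)πr²h = (1/3)π((10/11)h)²h = (100/363)πh³
dV/dh = (100/121)πh²
dh/dt = (dV/dt)/(dV/dh) = -6/((100/121)π·7²) = -363/(2450π) m/min
The level is dropping at 363/(2450π) ≈ 0.04716 m/min.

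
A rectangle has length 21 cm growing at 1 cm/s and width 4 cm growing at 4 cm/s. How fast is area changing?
88 cm²/s

A = lw
dA/dt = w·dl/dt + l·dw/dt = 4·1 + 21·4 = 88 cm²/s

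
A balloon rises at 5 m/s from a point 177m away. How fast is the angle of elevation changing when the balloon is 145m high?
0.016904 rad/s

tan(θ) = y/177
sec²(θ) · dθ/dt = (1/177) · dy/dt
dθ/dt = cos²(θ)/177 · 5 = 177/(177² + 145²) · 5
dθ/dt = 0.016904 rad/s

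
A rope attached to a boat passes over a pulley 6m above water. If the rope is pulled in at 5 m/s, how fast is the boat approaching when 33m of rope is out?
55√13/39 ≈ 5.085 m/s

rope² = x² + 6²
x = √(33² - 6²) = 9√13
dx/dt = (rope/x) · d(rope)/dt = (33/(9√13)) · (-5) = -55√13/39 m/s
The boat approaches at 55√13/39 ≈ 5.085 m/s.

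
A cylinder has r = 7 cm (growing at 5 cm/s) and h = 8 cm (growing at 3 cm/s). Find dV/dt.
707π cm³/s

V = πr²h
dV/dt = 2πrh·dr/dt + πr²·dh/dt
= 2π(7)(8)(5) + π(7)²(3)
= 707π cm³/s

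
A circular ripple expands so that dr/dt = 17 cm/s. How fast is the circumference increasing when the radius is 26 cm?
34π cm/s

C = 2πr
dC/dt = 2π · dr/dt = 2π · 17 = 34π cm/s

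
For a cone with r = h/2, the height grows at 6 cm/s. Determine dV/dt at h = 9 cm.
243π/2 cm³/s

V = (1/3)π(h/2)²h = πh³/12
dV/dt = πh²/4 · 6
At h = 9: dV/dt = 243π/2 cm³/s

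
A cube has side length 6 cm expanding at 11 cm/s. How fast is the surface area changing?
792 cm²/s

A = 6s²
dA/dt = 12s · ds/dt = 12·6·11 = 792 cm²/s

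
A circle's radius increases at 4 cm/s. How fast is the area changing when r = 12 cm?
96π cm²/s

A = πr²
dA/dt = 2πr · dr/dt = 2π(12)(4) = 96π cm²/s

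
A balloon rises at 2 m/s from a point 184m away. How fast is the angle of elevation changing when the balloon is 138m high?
0.006957 rad/s

tan(θ) = y/184
sec²(θ) · dθ/dt = (1/184) · dy/dt
dθ/dt = cos²(θ)/184 · 2 = 184/(184² + 138²) · 2
dθ/dt = 0.006957 rad/s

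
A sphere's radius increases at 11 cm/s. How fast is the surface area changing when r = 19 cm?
1672π cm²/s

S = 4πr²
dS/dt = dS/dr · dr/dt = 8πr · 11
At r = 19: dS/dt = 1672π cm²/s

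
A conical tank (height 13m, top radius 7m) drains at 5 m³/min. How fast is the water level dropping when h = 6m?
845/(1764π) ≈ 0.1525 m/min

r/h = 7/13, so r = (7/13)h
V = (1/3)πr²h = (1/3)π((7/13)h)²h = (49/507)πh³
dV/dh = (49/169)πh²
dh/dt = (dV/dt)/(dV/dh) = -5/((49/169)π·6²) = -845/(1764π) m/min
The level is dropping at 845/(1764π) ≈ 0.1525 m/min.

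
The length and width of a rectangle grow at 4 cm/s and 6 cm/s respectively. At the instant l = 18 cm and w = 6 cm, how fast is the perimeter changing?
20 cm/s

P = 2(l + w)
dP/dt = 2(dl/dt + dw/dt) = 2(4 + 6) = 20 cm/s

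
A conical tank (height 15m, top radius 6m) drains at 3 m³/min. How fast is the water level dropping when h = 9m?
25/(108π) ≈ 0.07368 m/min

r/h = 6/15, so r = (2/5)h
V = (1/3)πr²h = (1/3)π((2/5)h)²h = (4/75)πh³
dV/dh = (4/25)πh²
dh/dt = (dV/dt)/(dV/dh) = -3/((4/25)π·9²) = -25/(108π) m/min
The level is dropping at 25/(108π) ≈ 0.07368 m/min.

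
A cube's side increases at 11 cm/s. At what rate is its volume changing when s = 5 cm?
825 cm³/s

V = s³
dV/dt = 3s² · ds/dt = 3·5²·11 = 825 cm³/s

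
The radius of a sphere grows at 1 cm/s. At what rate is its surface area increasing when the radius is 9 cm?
72π cm²/s

S = 4πr²
dS/dt = dS/dr · dr/dt = 8πr · 1
At r = 9: dS/dt = 72π cm²/s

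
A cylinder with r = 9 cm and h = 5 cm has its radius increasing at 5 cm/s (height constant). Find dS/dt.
230π cm²/s

S = 2πrh + 2πr² (lateral + bases)
dS/dt = (2πh + 4πr)·dr/dt = (2π·5 + 4π·9)·5
= 230π cm²/s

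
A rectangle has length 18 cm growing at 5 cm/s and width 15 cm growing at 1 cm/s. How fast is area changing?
93 cm²/s

A = lw
dA/dt = w·dl/dt + l·dw/dt = 15·5 + 18·1 = 93 cm²/s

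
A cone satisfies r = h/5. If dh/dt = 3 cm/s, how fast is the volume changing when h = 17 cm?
867π/25 cm³/s

V = (1/3)π(h/5)²h = πh³/75
dV/dt = πh²/25 · 3
At h = 17: dV/dt = 867π/25 cm³/s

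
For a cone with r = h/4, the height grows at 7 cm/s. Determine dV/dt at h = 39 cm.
10647π/16 cm³/s

V = (1/3)π(h/4)²h = πh³/48
dV/dt = πh²/16 · 7
At h = 39: dV/dt = 10647π/16 cm³/s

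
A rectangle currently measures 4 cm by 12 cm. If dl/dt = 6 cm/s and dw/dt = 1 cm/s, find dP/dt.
14 cm/s

P = 2(l + w)
dP/dt = 2(dl/dt + dw/dt) = 2(6 + 1) = 14 cm/s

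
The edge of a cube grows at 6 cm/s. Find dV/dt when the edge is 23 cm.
9522 cm³/s

V = s³
dV/dt = 3s² · ds/dt = 3·23²·6 = 9522 cm³/s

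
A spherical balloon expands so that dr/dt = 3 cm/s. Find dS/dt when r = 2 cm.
48π cm²/s

S = 4πr²
dS/dt = dS/dr · dr/dt = 8πr · 3
At r = 2: dS/dt = 48π cm²/s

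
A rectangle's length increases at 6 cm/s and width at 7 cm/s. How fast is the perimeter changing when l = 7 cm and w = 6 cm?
26 cm/s

P = 2(l + w)
dP/dt = 2(dl/dt + dw/dt) = 2(6 + 7) = 26 cm/s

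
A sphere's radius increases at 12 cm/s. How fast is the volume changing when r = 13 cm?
8112π cm³/s

V = (4/3)πr³
dV/dt = dV/dr · dr/dt = 4πr² · 12
At r = 13: dV/dt = 8112π cm³/s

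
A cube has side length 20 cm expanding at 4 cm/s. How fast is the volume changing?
4800 cm³/s

V = s³
dV/dt = 3s² · ds/dt = 3·20²·4 = 4800 cm³/s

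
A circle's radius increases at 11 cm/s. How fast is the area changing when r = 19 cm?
418π cm²/s

A = πr²
dA/dt = 2πr · dr/dt = 2π(19)(11) = 418π cm²/s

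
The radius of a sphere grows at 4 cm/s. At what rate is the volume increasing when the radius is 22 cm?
7744π cm³/s

V = (4/3)πr³
dV/dt = dV/dr · dr/dt = 4πr² · 4
At r = 22: dV/dt = 7744π cm³/s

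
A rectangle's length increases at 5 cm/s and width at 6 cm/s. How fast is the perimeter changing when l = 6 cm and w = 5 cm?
22 cm/s

P = 2(l + w)
dP/dt = 2(dl/dt + dw/dt) = 2(5 + 6) = 22 cm/s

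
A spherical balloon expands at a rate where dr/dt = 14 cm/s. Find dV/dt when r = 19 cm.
20216π cm³/s

V = (4/3)πr³
dV/dt = dV/dr · dr/dt = 4πr² · 14
At r = 19: dV/dt = 20216π cm³/s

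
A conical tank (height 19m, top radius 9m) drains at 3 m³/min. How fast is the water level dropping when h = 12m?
361/(3888π) ≈ 0.02956 m/min

r/h = 9/19, so r = (9/19)h
V = (1/3)πr²h = (1/3)π((9/19)h)²h = (27/361)πh³
dV/dh = (81/361)πh²
dh/dt = (dV/dt)/(dV/dh) = -3/((81/361)π·12²) = -361/(3888π) m/min
The level is dropping at 361/(3888π) ≈ 0.02956 m/min.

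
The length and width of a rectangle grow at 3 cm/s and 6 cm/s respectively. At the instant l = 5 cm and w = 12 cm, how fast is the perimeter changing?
18 cm/s

P = 2(l + w)
dP/dt = 2(dl/dt + dw/dt) = 2(3 + 6) = 18 cm/s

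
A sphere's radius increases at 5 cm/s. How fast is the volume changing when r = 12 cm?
2880π cm³/s

V = (4/3)πr³
dV/dt = dV/dr · dr/dt = 4πr² · 5
At r = 12: dV/dt = 2880π cm³/s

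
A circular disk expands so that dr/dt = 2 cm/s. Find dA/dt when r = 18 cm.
72π cm²/s

A = πr²
dA/dt = 2πr · dr/dt = 2π(18)(2) = 72π cm²/s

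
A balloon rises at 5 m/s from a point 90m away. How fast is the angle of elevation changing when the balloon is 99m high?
0.025138 rad/s

tan(θ) = y/90
sec²(θ) · dθ/dt = (1/90) · dy/dt
dθ/dt = cos²(θ)/90 · 5 = 90/(90² + 99²) · 5
dθ/dt = 0.025138 rad/s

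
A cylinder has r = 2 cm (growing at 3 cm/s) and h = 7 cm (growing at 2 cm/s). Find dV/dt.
92π cm³/s

V = πr²h
dV/dt = 2πrh·dr/dt + πr²·dh/dt
= 2π(2)(7)(3) + π(2)²(2)
= 92π cm³/s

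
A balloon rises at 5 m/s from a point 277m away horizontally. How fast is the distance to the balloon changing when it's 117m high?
585√90418/90418 ≈ 1.945 m/s

z² = 277² + y²
z = √(277² + 117²) = √90418
dz/dt = y/z · dy/dt = 117/√90418 · 5 = 585√90418/90418 ≈ 1.945 m/s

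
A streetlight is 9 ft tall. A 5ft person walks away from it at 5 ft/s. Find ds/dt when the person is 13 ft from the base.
25/4 ft/s

By similar triangles: 9/(x+s) = 5/s
Solving: s = 5x/4
ds/dt = 5/4 · dx/dt = 5/4 · 5 = 25/4 ft/s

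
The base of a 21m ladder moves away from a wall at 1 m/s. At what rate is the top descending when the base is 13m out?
13√17/68 ≈ 0.7882 m/s

x² + y² = 21²
2x·dx/dt + 2y·dy/dt = 0
dy/dt = -x/y · dx/dt = -13/(4√17) · 1 = -13√17/68 m/s
The top is descending at 13√17/68 ≈ 0.7882 m/s.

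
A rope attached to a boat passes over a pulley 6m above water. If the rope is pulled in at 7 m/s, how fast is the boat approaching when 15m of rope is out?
5√21/3 ≈ 7.638 m/s

rope² = x² + 6²
x = √(15² - 6²) = 3√21
dx/dt = (rope/x) · d(rope)/dt = (15/(3√21)) · (-7) = -5√21/3 m/s
The boat approaches at 5√21/3 ≈ 7.638 m/s.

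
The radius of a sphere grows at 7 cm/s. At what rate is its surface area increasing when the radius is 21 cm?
1176π cm²/s

S = 4πr²
dS/dt = dS/dr · dr/dt = 8πr · 7
At r = 21: dS/dt = 1176π cm²/s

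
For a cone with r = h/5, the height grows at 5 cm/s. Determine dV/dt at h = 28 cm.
784π/5 cm³/s

V = (1/3)π(h/5)²h = πh³/75
dV/dt = πh²/25 · 5
At h = 28: dV/dt = 784π/5 cm³/s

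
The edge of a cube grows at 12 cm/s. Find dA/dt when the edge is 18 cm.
2592 cm²/s

A = 6s²
dA/dt = 12s · ds/dt = 12·18·12 = 2592 cm²/s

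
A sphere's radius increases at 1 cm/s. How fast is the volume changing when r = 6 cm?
144π cm³/s

V = (4/3)πr³
dV/dt = dV/dr · dr/dt = 4πr² · 1
At r = 6: dV/dt = 144π cm³/s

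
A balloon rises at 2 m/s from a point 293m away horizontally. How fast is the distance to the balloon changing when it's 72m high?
144√91033/91033 ≈ 0.4773 m/s

z² = 293² + y²
z = √(293² + 72²) = √91033
dz/dt = y/z · dy/dt = 72/√91033 · 2 = 144√91033/91033 ≈ 0.4773 m/s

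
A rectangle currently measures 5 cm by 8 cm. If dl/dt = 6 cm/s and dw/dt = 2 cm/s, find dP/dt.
16 cm/s

P = 2(l + w)
dP/dt = 2(dl/dt + dw/dt) = 2(6 + 2) = 16 cm/s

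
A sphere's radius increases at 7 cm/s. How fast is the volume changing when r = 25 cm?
17500π cm³/s

V = (4/3)πr³
dV/dt = dV/dr · dr/dt = 4πr² · 7
At r = 25: dV/dt = 17500π cm³/s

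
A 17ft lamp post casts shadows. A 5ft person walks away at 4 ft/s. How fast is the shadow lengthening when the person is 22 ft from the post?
5/3 ft/s

By similar triangles: 17/(x+s) = 5/s
Solving: s = 5x/12
ds/dt = 5/12 · dx/dt = 5/12 · 4 = 5/3 ft/s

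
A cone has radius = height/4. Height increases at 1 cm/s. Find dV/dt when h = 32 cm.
64π cm³/s

V = (1/3)π(h/4)²h = πh³/48
dV/dt = πh²/16 · 1
At h = 32: dV/dt = 64π cm³/s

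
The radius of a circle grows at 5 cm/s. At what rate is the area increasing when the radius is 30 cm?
300π cm²/s

A = πr²
dA/dt = 2πr · dr/dt = 2π(30)(5) = 300π cm²/s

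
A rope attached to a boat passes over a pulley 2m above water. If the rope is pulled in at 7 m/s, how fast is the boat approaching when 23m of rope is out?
23√21/15 ≈ 7.027 m/s

rope² = x² + 2²
x = √(23² - 2²) = 5√21
dx/dt = (rope/x) · d(rope)/dt = (23/(5√21)) · (-7) = -23√21/15 m/s
The boat approaches at 23√21/15 ≈ 7.027 m/s.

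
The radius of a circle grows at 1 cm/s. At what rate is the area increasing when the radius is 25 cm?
50π cm²/s

A = πr²
dA/dt = 2πr · dr/dt = 2π(25)(1) = 50π cm²/s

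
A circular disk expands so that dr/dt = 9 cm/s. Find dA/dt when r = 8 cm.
144π cm²/s

A = πr²
dA/dt = 2πr · dr/dt = 2π(8)(9) = 144π cm²/s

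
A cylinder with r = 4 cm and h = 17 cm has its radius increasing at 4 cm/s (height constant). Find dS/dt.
200π cm²/s

S = 2πrh + 2πr² (lateral + bases)
dS/dt = (2πh + 4πr)·dr/dt = (2π·17 + 4π·4)·4
= 200π cm²/s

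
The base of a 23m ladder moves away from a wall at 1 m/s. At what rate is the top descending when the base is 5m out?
5√14/84 ≈ 0.2227 m/s

x² + y² = 23²
2x·dx/dt + 2y·dy/dt = 0
dy/dt = -x/y · dx/dt = -5/(6√14) · 1 = -5√14/84 m/s
The top is descending at 5√14/84 ≈ 0.2227 m/s.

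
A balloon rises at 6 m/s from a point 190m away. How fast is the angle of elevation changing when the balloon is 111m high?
0.023544 rad/s

tan(θ) = y/190
sec²(θ) · dθ/dt = (1/190) · dy/dt
dθ/dt = cos²(θ)/190 · 6 = 190/(190² + 111²) · 6
dθ/dt = 0.023544 rad/s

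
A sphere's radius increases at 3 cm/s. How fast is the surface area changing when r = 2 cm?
48π cm²/s

S = 4πr²
dS/dt = dS/dr · dr/dt = 8πr · 3
At r = 2: dS/dt = 48π cm²/s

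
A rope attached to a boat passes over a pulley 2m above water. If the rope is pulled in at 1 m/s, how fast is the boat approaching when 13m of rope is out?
13√165/165 ≈ 1.012 m/s

rope² = x² + 2²
x = √(13² - 2²) = √165
dx/dt = (rope/x) · d(rope)/dt = (13/√165) · (-1) = -13√165/165 m/s
The boat approaches at 13√165/165 ≈ 1.012 m/s.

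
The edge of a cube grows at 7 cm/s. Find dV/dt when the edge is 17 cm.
6069 cm³/s

V = s³
dV/dt = 3s² · ds/dt = 3·17²·7 = 6069 cm³/s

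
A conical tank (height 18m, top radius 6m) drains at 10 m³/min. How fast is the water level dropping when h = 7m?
90/(49π) ≈ 0.5847 m/min

r/h = 6/18, so r = (1/3)h
V = (1/3)πr²h = (1/3)π((1/3)h)²h = (1/27)πh³
dV/dh = (1/9)πh²
dh/dt = (dV/dt)/(dV/dh) = -10/((1/9)π·7²) = -90/(49π) m/min
The level is dropping at 90/(49π) ≈ 0.5847 m/min.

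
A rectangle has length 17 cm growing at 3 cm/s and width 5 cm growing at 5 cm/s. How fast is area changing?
100 cm²/s

A = lw
dA/dt = w·dl/dt + l·dw/dt = 5·3 + 17·5 = 100 cm²/s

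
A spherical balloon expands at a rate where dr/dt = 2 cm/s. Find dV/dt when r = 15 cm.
1800π cm³/s

V = (4/3)πr³
dV/dt = dV/dr · dr/dt = 4πr² · 2
At r = 15: dV/dt = 1800π cm³/s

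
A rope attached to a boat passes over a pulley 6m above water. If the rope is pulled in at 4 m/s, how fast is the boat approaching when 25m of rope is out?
100√589/589 ≈ 4.12 m/s

rope² = x² + 6²
x = √(25² - 6²) = √589
dx/dt = (rope/x) · d(rope)/dt = (25/√589) · (-4) = -100√589/589 m/s
The boat approaches at 100√589/589 ≈ 4.12 m/s.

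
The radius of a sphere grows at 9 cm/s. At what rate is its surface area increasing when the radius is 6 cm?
432π cm²/s

S = 4πr²
dS/dt = dS/dr · dr/dt = 8πr · 9
At r = 6: dS/dt = 432π cm²/s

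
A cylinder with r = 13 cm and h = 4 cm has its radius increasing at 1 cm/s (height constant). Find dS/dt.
60π cm²/s

S = 2πrh + 2πr² (lateral + bases)
dS/dt = (2πh + 4πr)·dr/dt = (2π·4 + 4π·13)·1
= 60π cm²/s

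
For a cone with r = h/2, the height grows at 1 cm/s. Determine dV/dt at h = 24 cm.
144π cm³/s

V = (1/3)π(h/2)²h = πh³/12
dV/dt = πh²/4 · 1
At h = 24: dV/dt = 144π cm³/s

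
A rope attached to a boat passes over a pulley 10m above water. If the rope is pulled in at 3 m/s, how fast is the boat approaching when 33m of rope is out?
99√989/989 ≈ 3.148 m/s

rope² = x² + 10²
x = √(33² - 10²) = √989
dx/dt = (rope/x) · d(rope)/dt = (33/√989) · (-3) = -99√989/989 m/s
The boat approaches at 99√989/989 ≈ 3.148 m/s.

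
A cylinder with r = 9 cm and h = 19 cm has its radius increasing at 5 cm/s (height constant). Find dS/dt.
370π cm²/s

S = 2πrh + 2πr² (lateral + bases)
dS/dt = (2πh + 4πr)·dr/dt = (2π·19 + 4π·9)·5
= 370π cm²/s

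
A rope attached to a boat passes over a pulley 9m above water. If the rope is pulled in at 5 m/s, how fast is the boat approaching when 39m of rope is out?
13√10/8 ≈ 5.139 m/s

rope² = x² + 9²
x = √(39² - 9²) = 12√10
dx/dt = (rope/x) · d(rope)/dt = (39/(12√10)) · (-5) = -13√10/8 m/s
The boat approaches at 13√10/8 ≈ 5.139 m/s.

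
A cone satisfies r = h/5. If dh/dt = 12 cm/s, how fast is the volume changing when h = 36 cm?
15552π/25 cm³/s

V = (1/3)π(h/5)²h = πh³/75
dV/dt = πh²/25 · 12
At h = 36: dV/dt = 15552π/25 cm³/s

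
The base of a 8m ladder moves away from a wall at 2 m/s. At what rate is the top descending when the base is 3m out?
6√55/55 ≈ 0.809 m/s

x² + y² = 8²
2x·dx/dt + 2y·dy/dt = 0
dy/dt = -x/y · dx/dt = -3/√55 · 2 = -6√55/55 m/s
The top is descending at 6√55/55 ≈ 0.809 m/s.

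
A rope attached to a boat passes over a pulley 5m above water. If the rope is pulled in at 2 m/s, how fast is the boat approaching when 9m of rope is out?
9√14/14 ≈ 2.405 m/s

rope² = x² + 5²
x = √(9² - 5²) = 2√14
dx/dt = (rope/x) · d(rope)/dt = (9/(2√14)) · (-2) = -9√14/14 m/s
The boat approaches at 9√14/14 ≈ 2.405 m/s.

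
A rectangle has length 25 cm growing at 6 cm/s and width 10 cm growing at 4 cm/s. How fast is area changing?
160 cm²/s

A = lw
dA/dt = w·dl/dt + l·dw/dt = 10·6 + 25·4 = 160 cm²/s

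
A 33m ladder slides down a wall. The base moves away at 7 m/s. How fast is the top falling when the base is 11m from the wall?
7√2/4 ≈ 2.475 m/s

x² + y² = 33²
2x·dx/dt + 2y·dy/dt = 0
dy/dt = -x/y · dx/dt = -11/(22√2) · 7 = -7√2/4 m/s
The top is descending at 7√2/4 ≈ 2.475 m/s.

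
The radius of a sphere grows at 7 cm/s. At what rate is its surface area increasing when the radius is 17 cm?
952π cm²/s

S = 4πr²
dS/dt = dS/dr · dr/dt = 8πr · 7
At r = 17: dS/dt = 952π cm²/s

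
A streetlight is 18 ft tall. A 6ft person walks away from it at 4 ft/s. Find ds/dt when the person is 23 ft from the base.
2 ft/s

By similar triangles: 18/(x+s) = 6/s
Solving: s = 6x/12
ds/dt = 6/12 · dx/dt = 1/2 · 4 = 2 ft/s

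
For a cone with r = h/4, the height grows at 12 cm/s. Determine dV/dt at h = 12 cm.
108π cm³/s

V = (1/3)π(h/4)²h = πh³/48
dV/dt = πh²/16 · 12
At h = 12: dV/dt = 108π cm³/s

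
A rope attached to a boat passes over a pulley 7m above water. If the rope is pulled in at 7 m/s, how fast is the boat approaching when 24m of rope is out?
168√527/527 ≈ 7.318 m/s

rope² = x² + 7²
x = √(24² - 7²) = √527
dx/dt = (rope/x) · d(rope)/dt = (24/√527) · (-7) = -168√527/527 m/s
The boat approaches at 168√527/527 ≈ 7.318 m/s.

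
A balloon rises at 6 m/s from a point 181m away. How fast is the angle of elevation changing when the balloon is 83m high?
0.02739 rad/s

tan(θ) = y/181
sec²(θ) · dθ/dt = (1/181) · dy/dt
dθ/dt = cos²(θ)/181 · 6 = 181/(181² + 83²) · 6
dθ/dt = 0.02739 rad/s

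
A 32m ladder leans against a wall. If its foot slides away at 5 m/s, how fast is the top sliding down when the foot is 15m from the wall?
75√799/799 ≈ 2.653 m/s

x² + y² = 32²
2x·dx/dt + 2y·dy/dt = 0
dy/dt = -x/y · dx/dt = -15/√799 · 5 = -75√799/799 m/s
The top is descending at 75√799/799 ≈ 2.653 m/s.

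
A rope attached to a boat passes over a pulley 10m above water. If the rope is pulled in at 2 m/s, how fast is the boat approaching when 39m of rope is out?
78√29/203 ≈ 2.069 m/s

rope² = x² + 10²
x = √(39² - 10²) = 7√29
dx/dt = (rope/x) · d(rope)/dt = (39/(7√29)) · (-2) = -78√29/203 m/s
The boat approaches at 78√29/203 ≈ 2.069 m/s.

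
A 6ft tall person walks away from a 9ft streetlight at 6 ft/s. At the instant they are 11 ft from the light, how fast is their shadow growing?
12 ft/s

By similar triangles: 9/(x+s) = 6/s
Solving: s = 6x/3
ds/dt = 6/3 · dx/dt = 2 · 6 = 12 ft/s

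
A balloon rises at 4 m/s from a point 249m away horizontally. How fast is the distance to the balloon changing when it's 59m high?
118√65482/32741 ≈ 0.9223 m/s

z² = 249² + y²
z = √(249² + 59²) = √65482
dz/dt = y/z · dy/dt = 59/√65482 · 4 = 118√65482/32741 ≈ 0.9223 m/s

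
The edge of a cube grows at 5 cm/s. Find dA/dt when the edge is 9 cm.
540 cm²/s

A = 6s²
dA/dt = 12s · ds/dt = 12·9·5 = 540 cm²/s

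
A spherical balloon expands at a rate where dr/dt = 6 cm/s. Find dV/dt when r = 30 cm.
21600π cm³/s

V = (4/3)πr³
dV/dt = dV/dr · dr/dt = 4πr² · 6
At r = 30: dV/dt = 21600π cm³/s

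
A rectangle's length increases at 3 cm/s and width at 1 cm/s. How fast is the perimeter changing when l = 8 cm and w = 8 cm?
8 cm/s

P = 2(l + w)
dP/dt = 2(dl/dt + dw/dt) = 2(3 + 1) = 8 cm/s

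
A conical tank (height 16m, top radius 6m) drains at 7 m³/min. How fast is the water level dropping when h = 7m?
64/(63π) ≈ 0.3234 m/min

r/h = 6/16, so r = (3/8)h
V = (1/3)πr²h = (1/3)π((3/8)h)²h = (3/64)πh³
dV/dh = (9/64)πh²
dh/dt = (dV/dt)/(dV/dh) = -7/((9/64)π·7²) = -64/(63π) m/min
The level is dropping at 64/(63π) ≈ 0.3234 m/min.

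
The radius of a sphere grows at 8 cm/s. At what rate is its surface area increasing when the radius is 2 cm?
128π cm²/s

S = 4πr²
dS/dt = dS/dr · dr/dt = 8πr · 8
At r = 2: dS/dt = 128π cm²/s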